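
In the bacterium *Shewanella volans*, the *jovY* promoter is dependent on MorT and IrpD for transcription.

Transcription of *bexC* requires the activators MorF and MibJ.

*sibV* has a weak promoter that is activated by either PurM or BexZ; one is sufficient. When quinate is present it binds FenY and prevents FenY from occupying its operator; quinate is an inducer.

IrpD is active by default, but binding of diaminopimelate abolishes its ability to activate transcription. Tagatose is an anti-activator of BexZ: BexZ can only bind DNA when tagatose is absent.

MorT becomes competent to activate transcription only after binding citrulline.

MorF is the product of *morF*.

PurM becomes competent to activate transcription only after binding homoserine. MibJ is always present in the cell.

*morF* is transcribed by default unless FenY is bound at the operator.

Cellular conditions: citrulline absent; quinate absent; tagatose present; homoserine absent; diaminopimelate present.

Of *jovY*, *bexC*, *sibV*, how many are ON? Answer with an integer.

0

Citrulline is absent, so MorT is inactive.
Diaminopimelate is present, so IrpD is inactive.
Required activator MorT is absent, so *jovY* is not transcribed.
→ *jovY* is OFF.
Quinate is absent, so FenY is active.
With repressor FenY bound, *morF* is not transcribed.
So MorF is not produced.
MibJ is produced constitutively and is active.
Required activator MorF is absent, so *bexC* is not transcribed.
→ *bexC* is OFF.
Homoserine is absent, so PurM is inactive.
Tagatose is present, so BexZ is inactive.
No activator is available at the *sibV* promoter, so *sibV* is not transcribed.
→ *sibV* is OFF.
0 of the 3 genes are transcribed.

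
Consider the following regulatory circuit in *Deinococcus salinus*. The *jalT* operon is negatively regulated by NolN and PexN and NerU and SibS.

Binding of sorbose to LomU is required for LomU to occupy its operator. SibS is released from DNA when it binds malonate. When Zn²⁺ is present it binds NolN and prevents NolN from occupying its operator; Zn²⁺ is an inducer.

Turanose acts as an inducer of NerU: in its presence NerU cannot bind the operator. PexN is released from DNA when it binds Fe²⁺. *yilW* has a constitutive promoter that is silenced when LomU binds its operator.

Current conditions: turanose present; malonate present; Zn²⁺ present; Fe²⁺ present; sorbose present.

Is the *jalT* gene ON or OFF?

Zn²⁺ is present, so NolN is inactive.
Fe²⁺ is present, so PexN is inactive.
Turanose is present, so NerU is inactive.
Malonate is present, so SibS is inactive.
With no repressor bound, *jalT* is transcribed.

ON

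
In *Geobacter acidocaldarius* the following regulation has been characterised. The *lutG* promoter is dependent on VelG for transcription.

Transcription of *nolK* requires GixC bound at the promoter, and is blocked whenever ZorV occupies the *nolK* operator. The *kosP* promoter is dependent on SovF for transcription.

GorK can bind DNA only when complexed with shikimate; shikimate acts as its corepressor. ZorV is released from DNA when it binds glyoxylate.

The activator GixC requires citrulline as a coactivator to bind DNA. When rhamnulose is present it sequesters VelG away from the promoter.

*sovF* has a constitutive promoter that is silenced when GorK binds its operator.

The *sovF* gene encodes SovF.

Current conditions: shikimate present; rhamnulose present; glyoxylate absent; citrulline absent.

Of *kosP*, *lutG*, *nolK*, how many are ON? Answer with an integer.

Shikimate is present, so GorK is active.
With repressor GorK bound, *sovF* is not transcribed.
So SovF is not produced.
Required activator SovF is absent, so *kosP* is not transcribed.
→ *kosP* is OFF.
Rhamnulose is present, so VelG is inactive.
Required activator VelG is absent, so *lutG* is not transcribed.
→ *lutG* is OFF.
Glyoxylate is absent, so ZorV is active.
Citrulline is absent, so GixC is inactive.
With repressor ZorV bound, *nolK* is not transcribed.
→ *nolK* is OFF.
0 of the 3 genes are transcribed.

0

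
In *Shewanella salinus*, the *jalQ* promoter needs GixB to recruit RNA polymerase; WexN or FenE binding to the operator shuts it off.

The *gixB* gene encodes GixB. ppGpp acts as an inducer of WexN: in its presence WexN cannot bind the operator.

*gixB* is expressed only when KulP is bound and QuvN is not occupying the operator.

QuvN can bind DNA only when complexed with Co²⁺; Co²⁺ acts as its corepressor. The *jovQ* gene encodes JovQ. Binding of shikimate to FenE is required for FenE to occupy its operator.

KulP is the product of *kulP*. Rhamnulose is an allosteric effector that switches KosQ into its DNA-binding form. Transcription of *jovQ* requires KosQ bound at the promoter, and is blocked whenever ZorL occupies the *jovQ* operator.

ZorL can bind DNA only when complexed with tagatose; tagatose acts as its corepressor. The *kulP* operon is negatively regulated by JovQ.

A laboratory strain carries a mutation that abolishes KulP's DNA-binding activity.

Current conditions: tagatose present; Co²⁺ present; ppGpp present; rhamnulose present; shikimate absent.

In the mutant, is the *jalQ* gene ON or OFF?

OFF

ppGpp is present, so WexN is inactive.
Shikimate is absent, so FenE is inactive.
Co²⁺ is present, so QuvN is active.
KulP is non-functional in this strain, so it has no effect.
With repressor QuvN bound, *gixB* is not transcribed.
So GixB is not produced.
Required activator GixB is absent, so *jalQ* is not transcribed.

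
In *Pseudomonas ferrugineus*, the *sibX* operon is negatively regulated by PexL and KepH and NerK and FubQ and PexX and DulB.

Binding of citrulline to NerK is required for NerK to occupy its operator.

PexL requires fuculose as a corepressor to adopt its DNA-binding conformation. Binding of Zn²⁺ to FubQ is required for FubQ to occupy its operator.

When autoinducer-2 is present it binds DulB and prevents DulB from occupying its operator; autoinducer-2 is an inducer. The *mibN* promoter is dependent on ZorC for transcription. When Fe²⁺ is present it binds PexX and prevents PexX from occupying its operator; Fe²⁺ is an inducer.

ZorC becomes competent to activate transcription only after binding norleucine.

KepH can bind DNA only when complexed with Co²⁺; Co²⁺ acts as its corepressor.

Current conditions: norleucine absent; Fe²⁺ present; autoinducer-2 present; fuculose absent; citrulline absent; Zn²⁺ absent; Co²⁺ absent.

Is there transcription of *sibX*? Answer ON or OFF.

Fuculose is absent, so PexL is inactive.
Co²⁺ is absent, so KepH is inactive.
Citrulline is absent, so NerK is inactive.
Zn²⁺ is absent, so FubQ is inactive.
Fe²⁺ is present, so PexX is inactive.
Autoinducer-2 is present, so DulB is inactive.
With no repressor bound, *sibX* is transcribed.

ON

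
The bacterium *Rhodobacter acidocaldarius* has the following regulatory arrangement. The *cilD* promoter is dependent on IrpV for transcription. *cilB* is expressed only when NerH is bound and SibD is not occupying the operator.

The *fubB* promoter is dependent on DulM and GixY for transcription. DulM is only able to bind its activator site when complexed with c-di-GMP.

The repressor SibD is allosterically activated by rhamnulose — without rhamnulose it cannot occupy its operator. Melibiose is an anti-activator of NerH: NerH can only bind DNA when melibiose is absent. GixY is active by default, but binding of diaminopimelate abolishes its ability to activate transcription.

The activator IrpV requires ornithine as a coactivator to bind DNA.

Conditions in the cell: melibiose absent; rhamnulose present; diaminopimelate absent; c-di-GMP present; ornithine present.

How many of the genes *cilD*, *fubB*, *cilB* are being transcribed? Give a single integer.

Ornithine is present, so IrpV is active.
No repressor is bound and IrpV is active, so *cilD* is transcribed.
→ *cilD* is ON.
c-di-GMP is present, so DulM is active.
Diaminopimelate is absent, so GixY is active.
No repressor is bound and DulM and GixY are active, so *fubB* is transcribed.
→ *fubB* is ON.
Melibiose is absent, so NerH is active.
Rhamnulose is present, so SibD is active.
With repressor SibD bound, *cilB* is not transcribed.
→ *cilB* is OFF.
2 of the 3 genes are transcribed.

2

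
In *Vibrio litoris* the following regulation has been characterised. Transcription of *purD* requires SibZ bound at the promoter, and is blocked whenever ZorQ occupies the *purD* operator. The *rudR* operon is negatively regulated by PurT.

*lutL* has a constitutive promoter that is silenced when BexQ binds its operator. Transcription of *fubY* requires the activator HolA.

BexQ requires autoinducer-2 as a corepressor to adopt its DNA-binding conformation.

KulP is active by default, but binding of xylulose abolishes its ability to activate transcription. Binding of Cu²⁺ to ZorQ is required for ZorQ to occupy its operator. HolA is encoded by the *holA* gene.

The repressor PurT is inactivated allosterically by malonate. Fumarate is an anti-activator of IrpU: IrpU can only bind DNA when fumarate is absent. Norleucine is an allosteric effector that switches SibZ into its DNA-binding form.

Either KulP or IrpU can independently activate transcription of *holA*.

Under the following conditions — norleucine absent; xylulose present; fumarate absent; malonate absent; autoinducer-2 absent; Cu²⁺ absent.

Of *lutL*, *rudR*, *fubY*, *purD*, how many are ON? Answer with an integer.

Autoinducer-2 is absent, so BexQ is inactive.
With no repressor bound, *lutL* is transcribed.
→ *lutL* is ON.
Malonate is absent, so PurT is active.
With repressor PurT bound, *rudR* is not transcribed.
→ *rudR* is OFF.
Xylulose is present, so KulP is inactive.
Fumarate is absent, so IrpU is active.
Activator IrpU is present, so *holA* is transcribed.
So HolA is produced and active.
No repressor is bound and HolA is active, so *fubY* is transcribed.
→ *fubY* is ON.
Cu²⁺ is absent, so ZorQ is inactive.
Norleucine is absent, so SibZ is inactive.
Required activator SibZ is absent, so *purD* is not transcribed.
→ *purD* is OFF.
2 of the 4 genes are transcribed.

2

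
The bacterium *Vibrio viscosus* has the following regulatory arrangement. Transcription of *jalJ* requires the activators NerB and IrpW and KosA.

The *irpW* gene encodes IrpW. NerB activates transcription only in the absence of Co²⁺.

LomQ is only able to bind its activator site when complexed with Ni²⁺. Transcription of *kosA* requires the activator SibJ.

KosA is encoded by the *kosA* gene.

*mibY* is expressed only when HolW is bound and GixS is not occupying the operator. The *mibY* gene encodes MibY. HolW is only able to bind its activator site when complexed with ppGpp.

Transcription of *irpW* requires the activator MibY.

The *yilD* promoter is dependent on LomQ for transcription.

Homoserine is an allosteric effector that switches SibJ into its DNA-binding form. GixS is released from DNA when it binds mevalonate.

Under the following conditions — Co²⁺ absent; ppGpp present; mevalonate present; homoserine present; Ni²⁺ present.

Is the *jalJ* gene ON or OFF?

ON

Co²⁺ is absent, so NerB is active.
Mevalonate is present, so GixS is inactive.
ppGpp is present, so HolW is active.
No repressor is bound and HolW is active, so *mibY* is transcribed.
So MibY is produced and active.
No repressor is bound and MibY is active, so *irpW* is transcribed.
So IrpW is produced and active.
Homoserine is present, so SibJ is active.
No repressor is bound and SibJ is active, so *kosA* is transcribed.
So KosA is produced and active.
No repressor is bound and NerB and IrpW and KosA are active, so *jalJ* is transcribed.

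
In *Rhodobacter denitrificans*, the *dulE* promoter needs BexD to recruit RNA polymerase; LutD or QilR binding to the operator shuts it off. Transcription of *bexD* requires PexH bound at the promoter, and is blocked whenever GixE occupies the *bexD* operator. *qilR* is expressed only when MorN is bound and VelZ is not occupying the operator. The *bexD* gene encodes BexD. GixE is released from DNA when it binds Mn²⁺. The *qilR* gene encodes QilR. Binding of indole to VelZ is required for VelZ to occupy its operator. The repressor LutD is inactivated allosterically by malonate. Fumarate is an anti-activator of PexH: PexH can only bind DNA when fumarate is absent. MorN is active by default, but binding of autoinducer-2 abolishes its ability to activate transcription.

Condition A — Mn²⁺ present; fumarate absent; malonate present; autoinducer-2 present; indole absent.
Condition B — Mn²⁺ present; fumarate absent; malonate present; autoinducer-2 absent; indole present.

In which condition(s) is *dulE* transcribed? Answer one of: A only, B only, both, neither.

Condition A:
Mn²⁺ is present, so GixE is inactive.
Fumarate is absent, so PexH is active.
No repressor is bound and PexH is active, so *bexD* is transcribed.
So BexD is produced and active.
Malonate is present, so LutD is inactive.
Autoinducer-2 is present, so MorN is inactive.
Indole is absent, so VelZ is inactive.
Required activator MorN is absent, so *qilR* is not transcribed.
So QilR is not produced.
No repressor is bound and BexD is active, so *dulE* is transcribed.
→ *dulE* is ON in A.
Condition B:
Mn²⁺ is present, so GixE is inactive.
Fumarate is absent, so PexH is active.
No repressor is bound and PexH is active, so *bexD* is transcribed.
So BexD is produced and active.
Malonate is present, so LutD is inactive.
Autoinducer-2 is absent, so MorN is active.
Indole is present, so VelZ is active.
With repressor VelZ bound, *qilR* is not transcribed.
So QilR is not produced.
No repressor is bound and BexD is active, so *dulE* is transcribed.
→ *dulE* is ON in B.

both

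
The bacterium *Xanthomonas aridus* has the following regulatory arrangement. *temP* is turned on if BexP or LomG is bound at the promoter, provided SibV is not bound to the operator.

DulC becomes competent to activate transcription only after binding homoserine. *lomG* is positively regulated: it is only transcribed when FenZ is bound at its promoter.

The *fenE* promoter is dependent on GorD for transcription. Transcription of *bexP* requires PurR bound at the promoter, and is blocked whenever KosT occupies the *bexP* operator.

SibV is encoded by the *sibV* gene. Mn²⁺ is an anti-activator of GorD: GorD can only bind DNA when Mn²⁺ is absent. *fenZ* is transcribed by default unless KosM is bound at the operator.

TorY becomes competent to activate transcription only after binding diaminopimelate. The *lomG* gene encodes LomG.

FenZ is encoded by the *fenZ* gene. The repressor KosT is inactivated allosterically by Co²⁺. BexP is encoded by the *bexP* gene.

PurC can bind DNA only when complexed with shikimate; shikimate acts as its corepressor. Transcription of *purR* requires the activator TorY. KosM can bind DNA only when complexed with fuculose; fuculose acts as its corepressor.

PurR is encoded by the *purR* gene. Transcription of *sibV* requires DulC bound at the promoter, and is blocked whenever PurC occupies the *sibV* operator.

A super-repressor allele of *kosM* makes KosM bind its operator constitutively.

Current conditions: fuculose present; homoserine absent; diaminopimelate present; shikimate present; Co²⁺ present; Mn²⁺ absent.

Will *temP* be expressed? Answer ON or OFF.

ON

Diaminopimelate is present, so TorY is active.
No repressor is bound and TorY is active, so *purR* is transcribed.
So PurR is produced and active.
Co²⁺ is present, so KosT is inactive.
No repressor is bound and PurR is active, so *bexP* is transcribed.
So BexP is produced and active.
KosM is constitutively active in this strain.
With repressor KosM bound, *fenZ* is not transcribed.
So FenZ is not produced.
Required activator FenZ is absent, so *lomG* is not transcribed.
So LomG is not produced.
Shikimate is present, so PurC is active.
Homoserine is absent, so DulC is inactive.
With repressor PurC bound, *sibV* is not transcribed.
So SibV is not produced.
Activator BexP is present, so *temP* is transcribed.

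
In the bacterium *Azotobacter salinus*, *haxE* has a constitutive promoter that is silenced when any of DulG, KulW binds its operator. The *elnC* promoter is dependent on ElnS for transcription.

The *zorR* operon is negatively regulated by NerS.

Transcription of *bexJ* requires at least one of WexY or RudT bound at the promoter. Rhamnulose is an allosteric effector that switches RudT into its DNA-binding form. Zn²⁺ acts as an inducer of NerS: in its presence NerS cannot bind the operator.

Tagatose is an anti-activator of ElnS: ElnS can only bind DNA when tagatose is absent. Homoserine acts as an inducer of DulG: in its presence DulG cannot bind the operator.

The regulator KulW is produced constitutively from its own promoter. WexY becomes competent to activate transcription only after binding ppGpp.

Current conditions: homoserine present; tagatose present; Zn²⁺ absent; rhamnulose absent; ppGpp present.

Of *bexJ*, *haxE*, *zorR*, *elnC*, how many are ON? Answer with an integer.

ppGpp is present, so WexY is active.
Rhamnulose is absent, so RudT is inactive.
Activator WexY is present, so *bexJ* is transcribed.
→ *bexJ* is ON.
Homoserine is present, so DulG is inactive.
KulW is produced constitutively and is active.
With repressor KulW bound, *haxE* is not transcribed.
→ *haxE* is OFF.
Zn²⁺ is absent, so NerS is active.
With repressor NerS bound, *zorR* is not transcribed.
→ *zorR* is OFF.
Tagatose is present, so ElnS is inactive.
Required activator ElnS is absent, so *elnC* is not transcribed.
→ *elnC* is OFF.
1 of the 4 genes is transcribed.

1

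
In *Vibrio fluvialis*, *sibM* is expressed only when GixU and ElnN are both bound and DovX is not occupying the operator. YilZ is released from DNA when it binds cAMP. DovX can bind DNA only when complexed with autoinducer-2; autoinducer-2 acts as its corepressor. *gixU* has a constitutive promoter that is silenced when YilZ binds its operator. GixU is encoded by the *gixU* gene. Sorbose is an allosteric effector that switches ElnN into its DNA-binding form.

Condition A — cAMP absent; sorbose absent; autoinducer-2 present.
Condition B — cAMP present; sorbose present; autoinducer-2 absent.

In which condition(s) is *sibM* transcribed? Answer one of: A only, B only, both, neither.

B only

Condition A:
cAMP is absent, so YilZ is active.
With repressor YilZ bound, *gixU* is not transcribed.
So GixU is not produced.
Sorbose is absent, so ElnN is inactive.
Autoinducer-2 is present, so DovX is active.
With repressor DovX bound, *sibM* is not transcribed.
→ *sibM* is OFF in A.
Condition B:
cAMP is present, so YilZ is inactive.
With no repressor bound, *gixU* is transcribed.
So GixU is produced and active.
Sorbose is present, so ElnN is active.
Autoinducer-2 is absent, so DovX is inactive.
No repressor is bound and GixU and ElnN are active, so *sibM* is transcribed.
→ *sibM* is ON in B.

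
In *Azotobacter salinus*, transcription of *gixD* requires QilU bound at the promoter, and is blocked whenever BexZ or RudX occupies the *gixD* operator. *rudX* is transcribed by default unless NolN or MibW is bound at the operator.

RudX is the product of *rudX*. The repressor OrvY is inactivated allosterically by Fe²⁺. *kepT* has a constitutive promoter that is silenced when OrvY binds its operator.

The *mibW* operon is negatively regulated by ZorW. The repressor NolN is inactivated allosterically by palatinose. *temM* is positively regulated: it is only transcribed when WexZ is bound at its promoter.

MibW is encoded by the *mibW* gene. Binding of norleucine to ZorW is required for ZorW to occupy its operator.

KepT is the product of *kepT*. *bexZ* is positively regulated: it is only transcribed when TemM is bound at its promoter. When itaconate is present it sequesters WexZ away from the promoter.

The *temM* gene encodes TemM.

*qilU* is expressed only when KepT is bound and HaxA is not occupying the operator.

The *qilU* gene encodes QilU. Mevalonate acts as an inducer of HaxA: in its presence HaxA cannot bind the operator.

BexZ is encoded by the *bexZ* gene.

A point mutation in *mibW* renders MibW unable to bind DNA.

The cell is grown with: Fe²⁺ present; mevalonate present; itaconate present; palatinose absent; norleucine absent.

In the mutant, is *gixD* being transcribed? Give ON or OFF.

ON

Itaconate is present, so WexZ is inactive.
Required activator WexZ is absent, so *temM* is not transcribed.
So TemM is not produced.
Required activator TemM is absent, so *bexZ* is not transcribed.
So BexZ is not produced.
Fe²⁺ is present, so OrvY is inactive.
With no repressor bound, *kepT* is transcribed.
So KepT is produced and active.
Mevalonate is present, so HaxA is inactive.
No repressor is bound and KepT is active, so *qilU* is transcribed.
So QilU is produced and active.
Palatinose is absent, so NolN is active.
MibW is non-functional in this strain, so it has no effect.
With repressor NolN bound, *rudX* is not transcribed.
So RudX is not produced.
No repressor is bound and QilU is active, so *gixD* is transcribed.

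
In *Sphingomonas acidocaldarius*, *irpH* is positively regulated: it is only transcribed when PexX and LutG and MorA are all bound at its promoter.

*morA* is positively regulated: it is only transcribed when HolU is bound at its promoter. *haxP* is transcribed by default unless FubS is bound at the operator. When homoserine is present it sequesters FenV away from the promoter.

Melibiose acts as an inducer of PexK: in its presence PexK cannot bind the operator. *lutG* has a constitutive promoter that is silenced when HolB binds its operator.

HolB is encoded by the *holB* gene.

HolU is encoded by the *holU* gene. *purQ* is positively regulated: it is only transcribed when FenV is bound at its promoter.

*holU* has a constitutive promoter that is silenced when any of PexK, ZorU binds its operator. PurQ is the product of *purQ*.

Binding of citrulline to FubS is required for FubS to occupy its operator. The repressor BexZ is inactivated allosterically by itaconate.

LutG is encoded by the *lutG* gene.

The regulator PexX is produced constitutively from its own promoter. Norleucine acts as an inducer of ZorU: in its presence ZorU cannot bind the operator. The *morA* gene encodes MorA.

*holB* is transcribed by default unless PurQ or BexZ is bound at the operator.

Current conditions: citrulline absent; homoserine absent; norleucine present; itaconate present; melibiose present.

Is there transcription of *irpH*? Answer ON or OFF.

ON

PexX is produced constitutively and is active.
Homoserine is absent, so FenV is active.
No repressor is bound and FenV is active, so *purQ* is transcribed.
So PurQ is produced and active.
Itaconate is present, so BexZ is inactive.
With repressor PurQ bound, *holB* is not transcribed.
So HolB is not produced.
With no repressor bound, *lutG* is transcribed.
So LutG is produced and active.
Melibiose is present, so PexK is inactive.
Norleucine is present, so ZorU is inactive.
With no repressor bound, *holU* is transcribed.
So HolU is produced and active.
No repressor is bound and HolU is active, so *morA* is transcribed.
So MorA is produced and active.
No repressor is bound and PexX and LutG and MorA are active, so *irpH* is transcribed.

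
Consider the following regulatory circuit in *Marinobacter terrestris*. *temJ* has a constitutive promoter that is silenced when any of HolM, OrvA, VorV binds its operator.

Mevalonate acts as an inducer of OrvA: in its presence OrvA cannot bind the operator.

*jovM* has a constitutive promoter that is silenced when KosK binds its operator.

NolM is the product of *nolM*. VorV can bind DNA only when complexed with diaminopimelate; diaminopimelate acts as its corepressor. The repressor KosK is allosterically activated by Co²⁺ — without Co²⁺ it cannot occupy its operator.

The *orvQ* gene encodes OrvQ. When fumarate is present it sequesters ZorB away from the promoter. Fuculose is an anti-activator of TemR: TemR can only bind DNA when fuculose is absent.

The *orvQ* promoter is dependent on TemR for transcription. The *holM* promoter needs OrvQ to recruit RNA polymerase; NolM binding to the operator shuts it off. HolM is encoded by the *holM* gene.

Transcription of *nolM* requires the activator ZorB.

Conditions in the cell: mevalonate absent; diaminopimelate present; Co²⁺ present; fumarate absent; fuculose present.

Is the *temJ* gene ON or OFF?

Fuculose is present, so TemR is inactive.
Required activator TemR is absent, so *orvQ* is not transcribed.
So OrvQ is not produced.
Fumarate is absent, so ZorB is active.
No repressor is bound and ZorB is active, so *nolM* is transcribed.
So NolM is produced and active.
With repressor NolM bound, *holM* is not transcribed.
So HolM is not produced.
Mevalonate is absent, so OrvA is active.
Diaminopimelate is present, so VorV is active.
With repressor OrvA bound, *temJ* is not transcribed.

OFF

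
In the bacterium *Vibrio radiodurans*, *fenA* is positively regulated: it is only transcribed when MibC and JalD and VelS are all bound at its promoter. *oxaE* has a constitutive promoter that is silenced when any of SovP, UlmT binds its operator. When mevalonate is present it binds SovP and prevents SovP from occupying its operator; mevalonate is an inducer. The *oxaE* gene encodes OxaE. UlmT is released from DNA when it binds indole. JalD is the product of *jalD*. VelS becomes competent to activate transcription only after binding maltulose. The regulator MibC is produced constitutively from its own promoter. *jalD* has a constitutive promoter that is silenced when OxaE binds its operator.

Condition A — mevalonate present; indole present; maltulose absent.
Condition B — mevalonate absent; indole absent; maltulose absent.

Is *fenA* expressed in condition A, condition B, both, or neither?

neither

Condition A:
MibC is produced constitutively and is active.
Mevalonate is present, so SovP is inactive.
Indole is present, so UlmT is inactive.
With no repressor bound, *oxaE* is transcribed.
So OxaE is produced and active.
With repressor OxaE bound, *jalD* is not transcribed.
So JalD is not produced.
Maltulose is absent, so VelS is inactive.
Required activator JalD is absent, so *fenA* is not transcribed.
→ *fenA* is OFF in A.
Condition B:
MibC is produced constitutively and is active.
Mevalonate is absent, so SovP is active.
Indole is absent, so UlmT is active.
With repressor SovP bound, *oxaE* is not transcribed.
So OxaE is not produced.
With no repressor bound, *jalD* is transcribed.
So JalD is produced and active.
Maltulose is absent, so VelS is inactive.
Required activator VelS is absent, so *fenA* is not transcribed.
→ *fenA* is OFF in B.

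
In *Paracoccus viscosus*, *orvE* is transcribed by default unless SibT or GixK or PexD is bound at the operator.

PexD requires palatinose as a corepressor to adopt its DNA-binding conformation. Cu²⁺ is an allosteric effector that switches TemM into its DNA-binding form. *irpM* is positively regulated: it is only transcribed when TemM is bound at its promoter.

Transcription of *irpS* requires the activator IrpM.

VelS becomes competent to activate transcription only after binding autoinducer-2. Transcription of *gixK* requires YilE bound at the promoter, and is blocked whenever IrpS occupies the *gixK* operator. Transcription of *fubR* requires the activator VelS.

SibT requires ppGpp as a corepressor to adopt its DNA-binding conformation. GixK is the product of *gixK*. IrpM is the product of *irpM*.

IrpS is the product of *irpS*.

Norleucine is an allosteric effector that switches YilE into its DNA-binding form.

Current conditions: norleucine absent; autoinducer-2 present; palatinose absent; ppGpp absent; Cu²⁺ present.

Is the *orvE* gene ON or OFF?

ppGpp is absent, so SibT is inactive.
Norleucine is absent, so YilE is inactive.
Cu²⁺ is present, so TemM is active.
No repressor is bound and TemM is active, so *irpM* is transcribed.
So IrpM is produced and active.
No repressor is bound and IrpM is active, so *irpS* is transcribed.
So IrpS is produced and active.
With repressor IrpS bound, *gixK* is not transcribed.
So GixK is not produced.
Palatinose is absent, so PexD is inactive.
With no repressor bound, *orvE* is transcribed.

ON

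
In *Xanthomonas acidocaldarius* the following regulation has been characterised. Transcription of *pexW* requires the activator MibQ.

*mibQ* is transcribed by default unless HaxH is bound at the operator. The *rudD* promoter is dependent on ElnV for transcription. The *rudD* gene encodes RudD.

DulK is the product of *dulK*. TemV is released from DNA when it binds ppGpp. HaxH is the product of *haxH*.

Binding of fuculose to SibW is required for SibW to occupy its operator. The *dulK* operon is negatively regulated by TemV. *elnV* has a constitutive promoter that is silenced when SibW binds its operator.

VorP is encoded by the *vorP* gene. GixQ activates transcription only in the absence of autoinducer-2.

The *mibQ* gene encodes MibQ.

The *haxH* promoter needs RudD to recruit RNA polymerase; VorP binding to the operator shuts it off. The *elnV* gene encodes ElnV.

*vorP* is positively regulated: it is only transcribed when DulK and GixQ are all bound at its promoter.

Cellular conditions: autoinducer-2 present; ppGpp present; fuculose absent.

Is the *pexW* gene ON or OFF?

Fuculose is absent, so SibW is inactive.
With no repressor bound, *elnV* is transcribed.
So ElnV is produced and active.
No repressor is bound and ElnV is active, so *rudD* is transcribed.
So RudD is produced and active.
ppGpp is present, so TemV is inactive.
With no repressor bound, *dulK* is transcribed.
So DulK is produced and active.
Autoinducer-2 is present, so GixQ is inactive.
Required activator GixQ is absent, so *vorP* is not transcribed.
So VorP is not produced.
No repressor is bound and RudD is active, so *haxH* is transcribed.
So HaxH is produced and active.
With repressor HaxH bound, *mibQ* is not transcribed.
So MibQ is not produced.
Required activator MibQ is absent, so *pexW* is not transcribed.

OFF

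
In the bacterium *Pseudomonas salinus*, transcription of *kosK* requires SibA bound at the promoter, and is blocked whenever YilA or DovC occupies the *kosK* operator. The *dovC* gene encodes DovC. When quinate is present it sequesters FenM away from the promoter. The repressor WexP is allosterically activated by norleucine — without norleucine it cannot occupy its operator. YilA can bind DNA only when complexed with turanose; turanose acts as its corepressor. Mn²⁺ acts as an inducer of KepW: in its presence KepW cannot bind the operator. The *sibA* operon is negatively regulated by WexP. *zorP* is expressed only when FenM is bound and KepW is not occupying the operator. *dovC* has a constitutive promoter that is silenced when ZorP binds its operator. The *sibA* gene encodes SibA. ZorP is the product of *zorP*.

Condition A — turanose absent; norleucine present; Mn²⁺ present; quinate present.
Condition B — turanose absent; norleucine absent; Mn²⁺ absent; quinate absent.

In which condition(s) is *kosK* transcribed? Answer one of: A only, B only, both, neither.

neither

Condition A:
Turanose is absent, so YilA is inactive.
Norleucine is present, so WexP is active.
With repressor WexP bound, *sibA* is not transcribed.
So SibA is not produced.
Mn²⁺ is present, so KepW is inactive.
Quinate is present, so FenM is inactive.
Required activator FenM is absent, so *zorP* is not transcribed.
So ZorP is not produced.
With no repressor bound, *dovC* is transcribed.
So DovC is produced and active.
With repressor DovC bound, *kosK* is not transcribed.
→ *kosK* is OFF in A.
Condition B:
Turanose is absent, so YilA is inactive.
Norleucine is absent, so WexP is inactive.
With no repressor bound, *sibA* is transcribed.
So SibA is produced and active.
Mn²⁺ is absent, so KepW is active.
Quinate is absent, so FenM is active.
With repressor KepW bound, *zorP* is not transcribed.
So ZorP is not produced.
With no repressor bound, *dovC* is transcribed.
So DovC is produced and active.
With repressor DovC bound, *kosK* is not transcribed.
→ *kosK* is OFF in B.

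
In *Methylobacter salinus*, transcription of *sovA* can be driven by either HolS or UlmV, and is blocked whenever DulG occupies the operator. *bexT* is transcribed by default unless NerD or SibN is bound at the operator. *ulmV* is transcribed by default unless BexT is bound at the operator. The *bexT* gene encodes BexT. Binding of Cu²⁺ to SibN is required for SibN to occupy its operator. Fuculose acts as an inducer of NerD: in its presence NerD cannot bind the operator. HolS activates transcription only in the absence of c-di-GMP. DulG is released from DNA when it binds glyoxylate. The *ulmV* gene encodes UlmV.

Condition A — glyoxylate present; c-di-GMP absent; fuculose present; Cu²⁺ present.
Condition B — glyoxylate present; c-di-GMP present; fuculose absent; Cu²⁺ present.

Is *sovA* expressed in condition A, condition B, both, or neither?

both

Condition A:
Glyoxylate is present, so DulG is inactive.
c-di-GMP is absent, so HolS is active.
Fuculose is present, so NerD is inactive.
Cu²⁺ is present, so SibN is active.
With repressor SibN bound, *bexT* is not transcribed.
So BexT is not produced.
With no repressor bound, *ulmV* is transcribed.
So UlmV is produced and active.
Activator HolS is present, so *sovA* is transcribed.
→ *sovA* is ON in A.
Condition B:
Glyoxylate is present, so DulG is inactive.
c-di-GMP is present, so HolS is inactive.
Fuculose is absent, so NerD is active.
Cu²⁺ is present, so SibN is active.
With repressor NerD bound, *bexT* is not transcribed.
So BexT is not produced.
With no repressor bound, *ulmV* is transcribed.
So UlmV is produced and active.
Activator UlmV is present, so *sovA* is transcribed.
→ *sovA* is ON in B.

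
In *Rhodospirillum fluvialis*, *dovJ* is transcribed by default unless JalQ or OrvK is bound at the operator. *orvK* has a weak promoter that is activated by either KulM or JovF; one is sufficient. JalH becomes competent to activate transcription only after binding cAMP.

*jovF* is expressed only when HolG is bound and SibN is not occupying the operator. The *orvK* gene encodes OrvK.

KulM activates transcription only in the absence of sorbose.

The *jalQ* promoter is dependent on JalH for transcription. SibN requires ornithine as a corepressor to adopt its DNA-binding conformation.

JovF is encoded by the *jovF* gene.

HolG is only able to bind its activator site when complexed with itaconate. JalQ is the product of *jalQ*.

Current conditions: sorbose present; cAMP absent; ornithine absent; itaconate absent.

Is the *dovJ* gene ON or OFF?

cAMP is absent, so JalH is inactive.
Required activator JalH is absent, so *jalQ* is not transcribed.
So JalQ is not produced.
Sorbose is present, so KulM is inactive.
Ornithine is absent, so SibN is inactive.
Itaconate is absent, so HolG is inactive.
Required activator HolG is absent, so *jovF* is not transcribed.
So JovF is not produced.
No activator is available at the *orvK* promoter, so *orvK* is not transcribed.
So OrvK is not produced.
With no repressor bound, *dovJ* is transcribed.

ON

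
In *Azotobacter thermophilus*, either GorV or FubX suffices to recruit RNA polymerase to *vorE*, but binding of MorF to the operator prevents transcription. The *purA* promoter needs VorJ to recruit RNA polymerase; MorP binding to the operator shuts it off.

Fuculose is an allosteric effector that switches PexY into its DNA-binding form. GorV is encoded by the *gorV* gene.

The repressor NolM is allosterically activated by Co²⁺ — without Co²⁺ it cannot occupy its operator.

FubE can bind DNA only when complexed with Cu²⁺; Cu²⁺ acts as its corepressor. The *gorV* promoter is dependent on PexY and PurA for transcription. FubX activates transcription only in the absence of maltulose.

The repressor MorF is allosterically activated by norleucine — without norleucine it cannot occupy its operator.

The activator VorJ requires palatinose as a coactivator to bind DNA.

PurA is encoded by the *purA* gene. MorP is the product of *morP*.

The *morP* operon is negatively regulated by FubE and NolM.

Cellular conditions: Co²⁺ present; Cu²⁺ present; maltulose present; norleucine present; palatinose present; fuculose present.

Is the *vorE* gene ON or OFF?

Norleucine is present, so MorF is active.
Fuculose is present, so PexY is active.
Palatinose is present, so VorJ is active.
Cu²⁺ is present, so FubE is active.
Co²⁺ is present, so NolM is active.
With repressor FubE bound, *morP* is not transcribed.
So MorP is not produced.
No repressor is bound and VorJ is active, so *purA* is transcribed.
So PurA is produced and active.
No repressor is bound and PexY and PurA are active, so *gorV* is transcribed.
So GorV is produced and active.
Maltulose is present, so FubX is inactive.
With repressor MorF bound, *vorE* is not transcribed.

OFF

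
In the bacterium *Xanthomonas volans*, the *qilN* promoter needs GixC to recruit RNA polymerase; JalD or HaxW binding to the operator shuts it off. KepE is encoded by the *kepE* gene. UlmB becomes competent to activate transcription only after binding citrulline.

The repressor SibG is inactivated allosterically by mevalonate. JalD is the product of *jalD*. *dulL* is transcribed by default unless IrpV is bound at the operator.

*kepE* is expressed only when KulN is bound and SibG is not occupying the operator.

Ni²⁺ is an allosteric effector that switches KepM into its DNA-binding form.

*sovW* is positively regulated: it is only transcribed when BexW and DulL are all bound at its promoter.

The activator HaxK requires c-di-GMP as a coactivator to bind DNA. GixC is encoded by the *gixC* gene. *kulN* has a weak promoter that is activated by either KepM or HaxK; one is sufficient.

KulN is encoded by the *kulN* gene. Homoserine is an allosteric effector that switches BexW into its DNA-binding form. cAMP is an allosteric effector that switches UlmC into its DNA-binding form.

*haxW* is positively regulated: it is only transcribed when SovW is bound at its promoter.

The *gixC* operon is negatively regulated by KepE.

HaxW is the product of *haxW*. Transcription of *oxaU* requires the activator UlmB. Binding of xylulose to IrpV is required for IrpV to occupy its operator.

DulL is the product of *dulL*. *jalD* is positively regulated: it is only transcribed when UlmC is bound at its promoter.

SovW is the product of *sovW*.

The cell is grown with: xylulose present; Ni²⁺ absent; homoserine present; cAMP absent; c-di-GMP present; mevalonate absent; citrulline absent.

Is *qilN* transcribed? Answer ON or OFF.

ON

Ni²⁺ is absent, so KepM is inactive.
c-di-GMP is present, so HaxK is active.
Activator HaxK is present, so *kulN* is transcribed.
So KulN is produced and active.
Mevalonate is absent, so SibG is active.
With repressor SibG bound, *kepE* is not transcribed.
So KepE is not produced.
With no repressor bound, *gixC* is transcribed.
So GixC is produced and active.
cAMP is absent, so UlmC is inactive.
Required activator UlmC is absent, so *jalD* is not transcribed.
So JalD is not produced.
Homoserine is present, so BexW is active.
Xylulose is present, so IrpV is active.
With repressor IrpV bound, *dulL* is not transcribed.
So DulL is not produced.
Required activator DulL is absent, so *sovW* is not transcribed.
So SovW is not produced.
Required activator SovW is absent, so *haxW* is not transcribed.
So HaxW is not produced.
No repressor is bound and GixC is active, so *qilN* is transcribed.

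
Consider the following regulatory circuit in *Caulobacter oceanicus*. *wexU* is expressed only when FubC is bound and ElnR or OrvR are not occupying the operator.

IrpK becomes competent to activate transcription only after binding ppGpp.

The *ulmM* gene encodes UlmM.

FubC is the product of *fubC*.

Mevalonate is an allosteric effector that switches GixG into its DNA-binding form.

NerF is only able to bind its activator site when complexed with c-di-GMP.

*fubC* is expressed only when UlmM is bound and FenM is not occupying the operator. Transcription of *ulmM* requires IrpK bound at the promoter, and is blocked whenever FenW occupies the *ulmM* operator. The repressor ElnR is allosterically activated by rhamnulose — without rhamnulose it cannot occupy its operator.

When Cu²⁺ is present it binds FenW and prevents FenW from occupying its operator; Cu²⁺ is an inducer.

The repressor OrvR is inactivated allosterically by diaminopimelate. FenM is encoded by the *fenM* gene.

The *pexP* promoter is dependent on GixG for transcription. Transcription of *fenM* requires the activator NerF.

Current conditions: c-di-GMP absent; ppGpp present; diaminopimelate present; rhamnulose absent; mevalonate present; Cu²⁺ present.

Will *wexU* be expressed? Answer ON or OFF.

ON

Rhamnulose is absent, so ElnR is inactive.
c-di-GMP is absent, so NerF is inactive.
Required activator NerF is absent, so *fenM* is not transcribed.
So FenM is not produced.
ppGpp is present, so IrpK is active.
Cu²⁺ is present, so FenW is inactive.
No repressor is bound and IrpK is active, so *ulmM* is transcribed.
So UlmM is produced and active.
No repressor is bound and UlmM is active, so *fubC* is transcribed.
So FubC is produced and active.
Diaminopimelate is present, so OrvR is inactive.
No repressor is bound and FubC is active, so *wexU* is transcribed.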